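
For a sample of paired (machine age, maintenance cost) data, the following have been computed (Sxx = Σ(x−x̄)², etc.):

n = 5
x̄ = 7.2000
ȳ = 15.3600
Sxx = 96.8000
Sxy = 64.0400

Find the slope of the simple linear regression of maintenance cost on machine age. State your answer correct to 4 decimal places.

b = Sxy/Sxx = 64.04/96.8 = 0.661570

0.6616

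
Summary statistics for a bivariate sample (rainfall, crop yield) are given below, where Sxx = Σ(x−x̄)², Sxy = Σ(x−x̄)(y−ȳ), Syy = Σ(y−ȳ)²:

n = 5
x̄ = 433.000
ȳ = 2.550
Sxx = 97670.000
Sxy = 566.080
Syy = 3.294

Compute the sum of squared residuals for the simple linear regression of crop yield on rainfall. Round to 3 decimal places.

b = Sxy/Sxx = 566.08/97670 = 0.005796
SSE = Syy − b·Sxy = 3.294 − 0.005796·566.08 = 0.013089

0.013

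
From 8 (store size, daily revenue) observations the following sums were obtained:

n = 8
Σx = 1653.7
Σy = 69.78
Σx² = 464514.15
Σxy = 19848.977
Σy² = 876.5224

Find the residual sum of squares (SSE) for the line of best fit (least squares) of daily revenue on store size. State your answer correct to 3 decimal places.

Sxx = Σx² − (Σx)²/n = 464514.15 − 341840.46125 = 122673.68875
Sxy = Σxy − (Σx)(Σy)/n = 19848.977 − 14424.39825 = 5424.57875
Syy = Σy² − (Σy)²/n = 876.5224 − 608.65605 = 267.86635
b = Sxy/Sxx = 5424.57875/122673.68875 = 0.044220
SSE = Syy − b·Sxy = 267.86635 − 0.044220·5424.57875 = 27.993767

27.994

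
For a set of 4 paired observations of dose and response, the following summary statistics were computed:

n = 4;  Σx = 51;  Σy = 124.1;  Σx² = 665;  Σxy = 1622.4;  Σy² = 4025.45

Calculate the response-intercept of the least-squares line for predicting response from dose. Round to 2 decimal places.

Sxx = Σx² − (Σx)²/n = 665 − 650.25 = 14.75
Sxy = Σxy − (Σx)(Σy)/n = 1622.4 − 1582.275 = 40.125
b = Sxy/Sxx = 40.125/14.75 = 2.720339
a = ȳ − b·x̄ = 31.025 − 2.720339·12.75 = -3.659322

-3.66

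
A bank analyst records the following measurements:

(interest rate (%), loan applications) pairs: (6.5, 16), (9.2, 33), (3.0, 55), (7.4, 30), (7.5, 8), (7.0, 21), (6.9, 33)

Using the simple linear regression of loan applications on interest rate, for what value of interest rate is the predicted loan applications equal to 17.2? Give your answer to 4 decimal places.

9.0582

n = 7, Σx = 47.5, Σy = 196, Σxy = 1229.3, Σx² = 343.51
Sxx = Σx² − (Σx)²/n = 343.51 − 322.321429 = 21.188571
Sxy = Σxy − (Σx)(Σy)/n = 1229.3 − 1330 = -100.7
b = Sxy/Sxx = -100.7/21.188571 = -4.752562
a = ȳ − b·x̄ = 28 − (-4.752562)·6.785714 = 60.249528
Set a + b·x = 17.2: x = (17.2 − 60.249528) / (-4.752562) = 9.058173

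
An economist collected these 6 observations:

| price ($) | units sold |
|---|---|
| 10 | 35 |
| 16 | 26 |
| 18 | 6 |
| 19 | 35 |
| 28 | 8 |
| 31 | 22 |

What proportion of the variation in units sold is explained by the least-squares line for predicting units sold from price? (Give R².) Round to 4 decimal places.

0.2321

n = 6, Σx = 122, Σy = 132, Σxy = 2445, Σx² = 2786, Σy² = 3710
Sxx = Σx² − (Σx)²/n = 2786 − 2480.666667 = 305.333333
Sxy = Σxy − (Σx)(Σy)/n = 2445 − 2684 = -239
Syy = Σy² − (Σy)²/n = 3710 − 2904 = 806
R² = Sxy²/(Sxx·Syy) = (-239)²/(305.333333·806) = 0.232106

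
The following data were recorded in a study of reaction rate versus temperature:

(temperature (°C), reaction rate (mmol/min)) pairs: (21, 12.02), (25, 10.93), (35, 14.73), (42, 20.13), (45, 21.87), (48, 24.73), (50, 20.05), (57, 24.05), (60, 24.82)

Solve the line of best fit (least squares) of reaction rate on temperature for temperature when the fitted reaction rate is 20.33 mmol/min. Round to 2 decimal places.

45.38

n = 9, Σx = 383, Σy = 173.33, Σxy = 7920.42, Σx² = 17733
Sxx = Σx² − (Σx)²/n = 17733 − 16298.777778 = 1434.222222
Sxy = Σxy − (Σx)(Σy)/n = 7920.42 − 7376.154444 = 544.265556
b = Sxy/Sxx = 544.265556/1434.222222 = 0.379485
a = ȳ − b·x̄ = 19.258889 − 0.379485·42.555556 = 3.109702
Set a + b·x = 20.33: x = (20.33 − 3.109702) / 0.379485 = 45.378096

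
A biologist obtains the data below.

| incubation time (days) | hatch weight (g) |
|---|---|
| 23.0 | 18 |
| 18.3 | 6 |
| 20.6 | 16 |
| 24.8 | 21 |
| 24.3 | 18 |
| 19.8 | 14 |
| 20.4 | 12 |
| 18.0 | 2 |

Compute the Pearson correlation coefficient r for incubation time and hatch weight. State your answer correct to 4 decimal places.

n = 8, Σx = 169.2, Σy = 107, Σxy = 2369.6, Σx² = 3625.98, Σy² = 1725
Sxx = Σx² − (Σx)²/n = 3625.98 − 3578.58 = 47.4
Sxy = Σxy − (Σx)(Σy)/n = 2369.6 − 2263.05 = 106.55
Syy = Σy² − (Σy)²/n = 1725 − 1431.125 = 293.875
r = Sxy/√(Sxx·Syy) = 106.55/√(13929.675) = 106.55/118.024044 = 0.902782

0.9028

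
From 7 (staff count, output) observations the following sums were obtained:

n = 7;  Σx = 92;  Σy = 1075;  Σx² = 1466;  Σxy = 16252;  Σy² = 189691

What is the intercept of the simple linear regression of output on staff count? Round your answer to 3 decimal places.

44.920

Sxx = Σx² − (Σx)²/n = 1466 − 1209.142857 = 256.857143
Sxy = Σxy − (Σx)(Σy)/n = 16252 − 14128.571429 = 2123.428571
b = Sxy/Sxx = 2123.428571/256.857143 = 8.266963
a = ȳ − b·x̄ = 153.571429 − 8.266963·13.142857 = 44.919911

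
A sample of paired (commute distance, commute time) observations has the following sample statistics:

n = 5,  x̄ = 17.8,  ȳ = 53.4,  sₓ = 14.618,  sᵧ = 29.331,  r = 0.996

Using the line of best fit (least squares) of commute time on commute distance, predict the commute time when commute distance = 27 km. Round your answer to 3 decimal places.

b = r · sᵧ/sₓ = 0.996 · 29.331/14.618 = 1.998473
a = ȳ − b·x̄ = 53.4 − 1.998473·17.8 = 17.827183
ŷ(27) = a + b·27 = 17.827183 + 1.998473·27 = 71.785950

71.786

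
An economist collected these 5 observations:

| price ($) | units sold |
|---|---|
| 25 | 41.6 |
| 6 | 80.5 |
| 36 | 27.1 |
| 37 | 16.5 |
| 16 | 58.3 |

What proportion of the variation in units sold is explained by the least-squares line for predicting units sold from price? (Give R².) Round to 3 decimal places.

0.982

n = 5, Σx = 120, Σy = 224, Σxy = 4041.9, Σx² = 3582, Σy² = 12616.36
Sxx = Σx² − (Σx)²/n = 3582 − 2880 = 702
Sxy = Σxy − (Σx)(Σy)/n = 4041.9 − 5376 = -1334.1
Syy = Σy² − (Σy)²/n = 12616.36 − 10035.2 = 2581.16
R² = Sxy²/(Sxx·Syy) = (-1334.1)²/(702·2581.16) = 0.982256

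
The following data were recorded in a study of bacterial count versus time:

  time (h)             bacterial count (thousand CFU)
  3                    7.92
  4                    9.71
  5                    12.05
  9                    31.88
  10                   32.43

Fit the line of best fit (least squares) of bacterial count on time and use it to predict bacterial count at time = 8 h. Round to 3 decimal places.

n = 5, Σx = 31, Σy = 93.99, Σxy = 734.07, Σx² = 231
Sxx = Σx² − (Σx)²/n = 231 − 192.2 = 38.8
Sxy = Σxy − (Σx)(Σy)/n = 734.07 − 582.738 = 151.332
b = Sxy/Sxx = 151.332/38.8 = 3.900309
a = ȳ − b·x̄ = 18.798 − 3.900309·6.2 = -5.383918
ŷ(8) = a + b·8 = -5.383918 + 3.900309·8 = 25.818557

25.819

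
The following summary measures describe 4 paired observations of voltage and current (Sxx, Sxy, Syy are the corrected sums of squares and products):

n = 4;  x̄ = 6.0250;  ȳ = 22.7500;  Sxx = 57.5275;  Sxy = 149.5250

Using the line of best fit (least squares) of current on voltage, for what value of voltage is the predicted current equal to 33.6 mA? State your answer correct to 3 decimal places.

10.199

b = Sxy/Sxx = 149.525/57.5275 = 2.599192
a = ȳ − b·x̄ = 22.75 − 2.599192·6.025 = 7.089870
Set a + b·x = 33.6: x = (33.6 − 7.089870) / 2.599192 = 10.199375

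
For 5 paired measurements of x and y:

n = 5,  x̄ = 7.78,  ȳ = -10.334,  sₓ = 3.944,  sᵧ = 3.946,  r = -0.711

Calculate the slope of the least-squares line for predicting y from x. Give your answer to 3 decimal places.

-0.711

b = r · sᵧ/sₓ = -0.711 · 3.946/3.944 = -0.711361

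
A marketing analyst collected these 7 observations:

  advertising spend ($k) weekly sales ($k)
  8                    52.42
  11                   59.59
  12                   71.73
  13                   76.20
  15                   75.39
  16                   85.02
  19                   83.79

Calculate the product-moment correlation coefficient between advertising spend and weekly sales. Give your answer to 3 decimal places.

n = 7, Σx = 94, Σy = 504.14, Σxy = 7009.39, Σx² = 1340, Σy² = 37183.274
Sxx = Σx² − (Σx)²/n = 1340 − 1262.285714 = 77.714286
Sxy = Σxy − (Σx)(Σy)/n = 7009.39 − 6769.88 = 239.51
Syy = Σy² − (Σy)²/n = 37183.274 − 36308.1628 = 875.1112
r = Sxy/√(Sxx·Syy) = 239.51/√(68008.641829) = 239.51/260.784666 = 0.918421

0.918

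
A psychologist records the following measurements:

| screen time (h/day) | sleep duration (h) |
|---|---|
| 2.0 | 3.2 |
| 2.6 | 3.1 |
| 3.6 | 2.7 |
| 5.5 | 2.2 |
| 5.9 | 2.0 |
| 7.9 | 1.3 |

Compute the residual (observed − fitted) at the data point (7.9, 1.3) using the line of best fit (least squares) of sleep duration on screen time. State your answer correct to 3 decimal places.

n = 6, Σx = 27.5, Σy = 14.5, Σxy = 58.35, Σx² = 151.19
Sxx = Σx² − (Σx)²/n = 151.19 − 126.041667 = 25.148333
Sxy = Σxy − (Σx)(Σy)/n = 58.35 − 66.458333 = -8.108333
b = Sxy/Sxx = -8.108333/25.148333 = -0.322420
a = ȳ − b·x̄ = 2.416667 − (-0.322420)·4.583333 = 3.894426
ŷ(7.9) = 3.894426 + (-0.322420)·7.9 = 1.347306
residual = y − ŷ = 1.3 − 1.347306 = -0.047306

-0.047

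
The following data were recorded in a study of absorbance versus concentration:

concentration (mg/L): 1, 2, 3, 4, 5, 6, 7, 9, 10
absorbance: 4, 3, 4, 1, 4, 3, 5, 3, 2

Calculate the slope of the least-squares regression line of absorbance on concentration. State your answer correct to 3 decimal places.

n = 9, Σx = 47, Σy = 29, Σxy = 146, Σx² = 321
Sxx = Σx² − (Σx)²/n = 321 − 245.444444 = 75.555556
Sxy = Σxy − (Σx)(Σy)/n = 146 − 151.444444 = -5.444444
b = Sxy/Sxx = -5.444444/75.555556 = -0.072059

-0.072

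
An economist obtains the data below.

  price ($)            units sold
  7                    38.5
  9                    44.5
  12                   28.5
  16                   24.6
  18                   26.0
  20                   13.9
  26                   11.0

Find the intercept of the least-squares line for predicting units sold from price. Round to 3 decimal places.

n = 7, Σx = 108, Σy = 187, Σxy = 2437.6, Σx² = 1930
Sxx = Σx² − (Σx)²/n = 1930 − 1666.285714 = 263.714286
Sxy = Σxy − (Σx)(Σy)/n = 2437.6 − 2885.142857 = -447.542857
b = Sxy/Sxx = -447.542857/263.714286 = -1.697075
a = ȳ − b·x̄ = 26.714286 − (-1.697075)·15.428571 = 52.897725

52.898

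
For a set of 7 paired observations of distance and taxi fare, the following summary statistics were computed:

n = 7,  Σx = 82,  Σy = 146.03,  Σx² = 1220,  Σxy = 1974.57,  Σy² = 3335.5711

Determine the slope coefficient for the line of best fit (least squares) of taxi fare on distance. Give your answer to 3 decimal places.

1.017

Sxx = Σx² − (Σx)²/n = 1220 − 960.571429 = 259.428571
Sxy = Σxy − (Σx)(Σy)/n = 1974.57 − 1710.637143 = 263.932857
b = Sxy/Sxx = 263.932857/259.428571 = 1.017362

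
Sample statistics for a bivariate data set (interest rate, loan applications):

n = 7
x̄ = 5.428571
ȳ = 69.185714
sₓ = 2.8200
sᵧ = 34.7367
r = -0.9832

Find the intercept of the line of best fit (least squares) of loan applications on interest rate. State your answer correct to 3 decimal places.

134.931

b = r · sᵧ/sₓ = -0.9832 · 34.7367/2.82 = -12.111037
a = ȳ − b·x̄ = 69.185714 − (-12.111037)·5.428571 = 134.931337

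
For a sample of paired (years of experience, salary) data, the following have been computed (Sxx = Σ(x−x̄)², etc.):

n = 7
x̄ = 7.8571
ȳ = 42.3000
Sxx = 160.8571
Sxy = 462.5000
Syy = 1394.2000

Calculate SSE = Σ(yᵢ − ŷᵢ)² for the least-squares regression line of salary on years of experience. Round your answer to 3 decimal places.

64.409

b = Sxy/Sxx = 462.5/160.8571 = 2.875223
SSE = Syy − b·Sxy = 1394.2 − 2.875223·462.5 = 64.409459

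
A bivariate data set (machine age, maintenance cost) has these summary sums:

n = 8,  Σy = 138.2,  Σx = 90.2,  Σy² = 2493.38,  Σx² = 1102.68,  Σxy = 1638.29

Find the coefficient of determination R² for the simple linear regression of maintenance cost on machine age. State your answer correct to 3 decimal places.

Sxx = Σx² − (Σx)²/n = 1102.68 − 1017.005 = 85.675
Sxy = Σxy − (Σx)(Σy)/n = 1638.29 − 1558.205 = 80.085
Syy = Σy² − (Σy)²/n = 2493.38 − 2387.405 = 105.975
R² = Sxy²/(Sxx·Syy) = (80.085)²/(85.675·105.975) = 0.706390

0.706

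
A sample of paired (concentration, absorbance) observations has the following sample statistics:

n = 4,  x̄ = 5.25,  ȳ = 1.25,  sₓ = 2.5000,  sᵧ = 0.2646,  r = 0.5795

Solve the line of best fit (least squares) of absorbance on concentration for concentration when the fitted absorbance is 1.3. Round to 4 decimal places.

6.0652

b = r · sᵧ/sₓ = 0.5795 · 0.2646/2.5 = 0.061334
a = ȳ − b·x̄ = 1.25 − 0.061334·5.25 = 0.927995
Set a + b·x = 1.3: x = (1.3 − 0.927995) / 0.061334 = 6.065205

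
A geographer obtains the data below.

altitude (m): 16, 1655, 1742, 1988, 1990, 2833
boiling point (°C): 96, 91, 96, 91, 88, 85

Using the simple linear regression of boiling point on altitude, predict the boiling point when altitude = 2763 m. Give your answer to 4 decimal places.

n = 6, Σx = 10224, Σy = 547, Σxy = 916206, Σx² = 21711978
Sxx = Σx² − (Σx)²/n = 21711978 − 17421696 = 4290282
Sxy = Σxy − (Σx)(Σy)/n = 916206 − 932088 = -15882
b = Sxy/Sxx = -15882/4290282 = -0.003702
a = ȳ − b·x̄ = 91.166667 − (-0.003702)·1704 = 97.474627
ŷ(2763) = a + b·2763 = 97.474627 + (-0.003702)·2763 = 87.246403

87.2464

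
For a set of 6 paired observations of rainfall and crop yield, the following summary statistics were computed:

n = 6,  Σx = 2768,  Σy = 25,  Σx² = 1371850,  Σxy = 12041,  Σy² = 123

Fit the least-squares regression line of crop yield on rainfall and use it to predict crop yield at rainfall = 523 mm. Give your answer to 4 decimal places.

4.4966

Sxx = Σx² − (Σx)²/n = 1371850 − 1276970.666667 = 94879.333333
Sxy = Σxy − (Σx)(Σy)/n = 12041 − 11533.333333 = 507.666667
b = Sxy/Sxx = 507.666667/94879.333333 = 0.005351
a = ȳ − b·x̄ = 4.166667 − 0.005351·461.333333 = 1.698231
ŷ(523) = a + b·523 = 1.698231 + 0.005351·523 = 4.496624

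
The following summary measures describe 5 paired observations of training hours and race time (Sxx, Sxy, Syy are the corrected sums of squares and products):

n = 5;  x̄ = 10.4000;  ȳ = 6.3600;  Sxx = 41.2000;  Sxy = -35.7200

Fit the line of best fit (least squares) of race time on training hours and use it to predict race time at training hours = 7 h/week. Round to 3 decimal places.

b = Sxy/Sxx = -35.72/41.2 = -0.866990
a = ȳ − b·x̄ = 6.36 − (-0.866990)·10.4 = 15.376699
ŷ(7) = a + b·7 = 15.376699 + (-0.866990)·7 = 9.307767

9.308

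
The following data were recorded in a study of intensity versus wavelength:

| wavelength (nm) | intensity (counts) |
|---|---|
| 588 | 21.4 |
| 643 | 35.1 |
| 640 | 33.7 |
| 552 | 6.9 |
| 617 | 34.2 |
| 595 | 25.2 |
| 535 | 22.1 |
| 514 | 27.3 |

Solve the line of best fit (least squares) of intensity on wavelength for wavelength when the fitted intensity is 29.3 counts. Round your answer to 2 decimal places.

615.37

n = 8, Σx = 4684, Σy = 205.9, Σxy = 122480.4, Σx² = 2758632
Sxx = Σx² − (Σx)²/n = 2758632 − 2742482 = 16150
Sxy = Σxy − (Σx)(Σy)/n = 122480.4 − 120554.45 = 1925.95
b = Sxy/Sxx = 1925.95/16150 = 0.119254
a = ȳ − b·x̄ = 25.7375 − 0.119254·585.5 = -44.085641
Set a + b·x = 29.3: x = (29.3 − (-44.085641)) / 0.119254 = 615.373244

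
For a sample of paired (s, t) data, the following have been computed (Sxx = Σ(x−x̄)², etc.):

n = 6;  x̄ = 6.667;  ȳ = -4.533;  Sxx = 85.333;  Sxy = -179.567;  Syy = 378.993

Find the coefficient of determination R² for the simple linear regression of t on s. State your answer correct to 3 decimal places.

0.997

R² = Sxy²/(Sxx·Syy) = (-179.567)²/(85.333·378.993) = 0.997022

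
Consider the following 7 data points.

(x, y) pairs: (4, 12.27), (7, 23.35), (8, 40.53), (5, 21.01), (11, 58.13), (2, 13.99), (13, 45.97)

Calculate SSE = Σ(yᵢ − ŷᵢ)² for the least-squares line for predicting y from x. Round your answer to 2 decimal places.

n = 7, Σx = 50, Σy = 215.25, Σxy = 1906.84, Σx² = 448, Σy² = 8467.9343
Sxx = Σx² − (Σx)²/n = 448 − 357.142857 = 90.857143
Sxy = Σxy − (Σx)(Σy)/n = 1906.84 − 1537.5 = 369.34
Syy = Σy² − (Σy)²/n = 8467.9343 − 6618.9375 = 1848.9968
b = Sxy/Sxx = 369.34/90.857143 = 4.065063
SSE = Syy − b·Sxy = 1848.9968 − 4.065063·369.34 = 347.606471

347.61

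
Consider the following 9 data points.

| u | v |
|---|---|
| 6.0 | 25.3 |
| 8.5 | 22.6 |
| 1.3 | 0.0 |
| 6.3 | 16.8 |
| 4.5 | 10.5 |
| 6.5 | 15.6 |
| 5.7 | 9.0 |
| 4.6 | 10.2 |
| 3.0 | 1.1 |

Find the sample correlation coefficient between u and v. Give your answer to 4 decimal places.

0.8692

n = 9, Σx = 46.4, Σy = 111.1, Σxy = 699.91, Σx² = 274.78, Σy² = 1972.95
Sxx = Σx² − (Σx)²/n = 274.78 − 239.217778 = 35.562222
Sxy = Σxy − (Σx)(Σy)/n = 699.91 − 572.782222 = 127.127778
Syy = Σy² − (Σy)²/n = 1972.95 − 1371.467778 = 601.482222
r = Sxy/√(Sxx·Syy) = 127.127778/√(21390.044449) = 127.127778/146.253357 = 0.869230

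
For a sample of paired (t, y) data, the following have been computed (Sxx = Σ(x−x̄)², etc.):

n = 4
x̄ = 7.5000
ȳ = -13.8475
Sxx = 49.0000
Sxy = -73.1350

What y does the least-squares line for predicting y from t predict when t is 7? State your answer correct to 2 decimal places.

-13.10

b = Sxy/Sxx = -73.135/49 = -1.492551
a = ȳ − b·x̄ = -13.8475 − (-1.492551)·7.5 = -2.653367
ŷ(7) = a + b·7 = -2.653367 + (-1.492551)·7 = -13.101224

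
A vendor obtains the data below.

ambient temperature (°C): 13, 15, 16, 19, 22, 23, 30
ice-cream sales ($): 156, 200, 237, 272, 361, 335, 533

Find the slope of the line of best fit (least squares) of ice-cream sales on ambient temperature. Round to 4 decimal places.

21.3504

n = 7, Σx = 138, Σy = 2094, Σxy = 45625, Σx² = 2924
Sxx = Σx² − (Σx)²/n = 2924 − 2720.571429 = 203.428571
Sxy = Σxy − (Σx)(Σy)/n = 45625 − 41281.714286 = 4343.285714
b = Sxy/Sxx = 4343.285714/203.428571 = 21.350421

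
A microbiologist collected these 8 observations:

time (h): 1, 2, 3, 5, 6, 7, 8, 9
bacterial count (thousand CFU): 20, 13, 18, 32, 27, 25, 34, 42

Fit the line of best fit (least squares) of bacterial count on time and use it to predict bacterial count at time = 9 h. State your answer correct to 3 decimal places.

37.276

n = 8, Σx = 41, Σy = 211, Σxy = 1247, Σx² = 269
Sxx = Σx² − (Σx)²/n = 269 − 210.125 = 58.875
Sxy = Σxy − (Σx)(Σy)/n = 1247 − 1081.375 = 165.625
b = Sxy/Sxx = 165.625/58.875 = 2.813163
a = ȳ − b·x̄ = 26.375 − 2.813163·5.125 = 11.957537
ŷ(9) = a + b·9 = 11.957537 + 2.813163·9 = 37.276008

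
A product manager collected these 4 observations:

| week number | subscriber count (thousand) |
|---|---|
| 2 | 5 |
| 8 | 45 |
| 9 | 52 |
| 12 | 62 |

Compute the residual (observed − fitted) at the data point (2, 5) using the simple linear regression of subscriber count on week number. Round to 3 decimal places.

n = 4, Σx = 31, Σy = 164, Σxy = 1582, Σx² = 293
Sxx = Σx² − (Σx)²/n = 293 − 240.25 = 52.75
Sxy = Σxy − (Σx)(Σy)/n = 1582 − 1271 = 311
b = Sxy/Sxx = 311/52.75 = 5.895735
a = ȳ − b·x̄ = 41 − 5.895735·7.75 = -4.691943
ŷ(2) = -4.691943 + 5.895735·2 = 7.099526
residual = y − ŷ = 5 − 7.099526 = -2.099526

-2.100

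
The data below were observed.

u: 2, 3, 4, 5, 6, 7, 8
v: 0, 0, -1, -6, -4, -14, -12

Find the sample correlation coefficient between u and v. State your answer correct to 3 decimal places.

n = 7, Σx = 35, Σy = -37, Σxy = -252, Σx² = 203, Σy² = 393
Sxx = Σx² − (Σx)²/n = 203 − 175 = 28
Sxy = Σxy − (Σx)(Σy)/n = -252 − (-185) = -67
Syy = Σy² − (Σy)²/n = 393 − 195.571429 = 197.428571
r = Sxy/√(Sxx·Syy) = -67/√(5528) = -67/74.350521 = -0.901137

-0.901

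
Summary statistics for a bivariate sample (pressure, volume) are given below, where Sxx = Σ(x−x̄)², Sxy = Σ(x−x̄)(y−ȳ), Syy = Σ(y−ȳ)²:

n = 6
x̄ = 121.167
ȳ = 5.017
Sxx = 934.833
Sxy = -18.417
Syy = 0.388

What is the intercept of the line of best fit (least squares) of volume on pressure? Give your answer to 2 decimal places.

b = Sxy/Sxx = -18.417/934.833 = -0.019701
a = ȳ − b·x̄ = 5.017 − (-0.019701)·121.167 = 7.404092

7.40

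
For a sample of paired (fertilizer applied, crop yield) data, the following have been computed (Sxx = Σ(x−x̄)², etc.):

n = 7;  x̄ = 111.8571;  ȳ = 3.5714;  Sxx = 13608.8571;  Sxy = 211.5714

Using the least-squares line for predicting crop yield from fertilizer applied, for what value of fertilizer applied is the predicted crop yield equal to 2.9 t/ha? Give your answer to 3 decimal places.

b = Sxy/Sxx = 211.5714/13608.8571 = 0.015547
a = ȳ − b·x̄ = 3.5714 − 0.015547·111.8571 = 1.832403
Set a + b·x = 2.9: x = (2.9 − 1.832403) / 0.015547 = 68.670797

68.671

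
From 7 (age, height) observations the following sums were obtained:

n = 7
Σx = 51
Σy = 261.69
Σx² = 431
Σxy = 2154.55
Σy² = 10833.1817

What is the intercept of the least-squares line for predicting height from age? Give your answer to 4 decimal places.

6.9864

Sxx = Σx² − (Σx)²/n = 431 − 371.571429 = 59.428571
Sxy = Σxy − (Σx)(Σy)/n = 2154.55 − 1906.598571 = 247.951429
b = Sxy/Sxx = 247.951429/59.428571 = 4.172260
a = ȳ − b·x̄ = 37.384286 − 4.172260·7.285714 = 6.986394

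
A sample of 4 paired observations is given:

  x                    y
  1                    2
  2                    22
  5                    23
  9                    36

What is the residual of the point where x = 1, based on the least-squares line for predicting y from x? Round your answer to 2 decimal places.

-7.66

n = 4, Σx = 17, Σy = 83, Σxy = 485, Σx² = 111
Sxx = Σx² − (Σx)²/n = 111 − 72.25 = 38.75
Sxy = Σxy − (Σx)(Σy)/n = 485 − 352.75 = 132.25
b = Sxy/Sxx = 132.25/38.75 = 3.412903
a = ȳ − b·x̄ = 20.75 − 3.412903·4.25 = 6.245161
ŷ(1) = 6.245161 + 3.412903·1 = 9.658065
residual = y − ŷ = 2 − 9.658065 = -7.658065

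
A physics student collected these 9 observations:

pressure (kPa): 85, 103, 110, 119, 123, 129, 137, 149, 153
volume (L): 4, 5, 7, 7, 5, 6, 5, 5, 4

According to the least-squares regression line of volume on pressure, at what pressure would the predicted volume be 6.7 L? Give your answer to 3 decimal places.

-134.778

n = 9, Σx = 1108, Σy = 48, Σxy = 5889, Σx² = 140244
Sxx = Σx² − (Σx)²/n = 140244 − 136407.111111 = 3836.888889
Sxy = Σxy − (Σx)(Σy)/n = 5889 − 5909.333333 = -20.333333
b = Sxy/Sxx = -20.333333/3836.888889 = -0.005299
a = ȳ − b·x̄ = 5.333333 − (-0.005299)·123.111111 = 5.985752
Set a + b·x = 6.7: x = (6.7 − 5.985752) / (-0.005299) = -134.778142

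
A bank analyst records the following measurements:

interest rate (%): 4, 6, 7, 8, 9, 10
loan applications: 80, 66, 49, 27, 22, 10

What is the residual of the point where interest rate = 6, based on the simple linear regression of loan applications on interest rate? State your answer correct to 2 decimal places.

7.11

n = 6, Σx = 44, Σy = 254, Σxy = 1573, Σx² = 346
Sxx = Σx² − (Σx)²/n = 346 − 322.666667 = 23.333333
Sxy = Σxy − (Σx)(Σy)/n = 1573 − 1862.666667 = -289.666667
b = Sxy/Sxx = -289.666667/23.333333 = -12.414286
a = ȳ − b·x̄ = 42.333333 − (-12.414286)·7.333333 = 133.371429
ŷ(6) = 133.371429 + (-12.414286)·6 = 58.885714
residual = y − ŷ = 66 − 58.885714 = 7.114286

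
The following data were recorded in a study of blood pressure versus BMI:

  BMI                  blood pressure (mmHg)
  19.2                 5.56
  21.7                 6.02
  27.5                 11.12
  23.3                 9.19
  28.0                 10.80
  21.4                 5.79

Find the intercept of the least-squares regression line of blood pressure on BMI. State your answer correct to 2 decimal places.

-8.32

n = 6, Σx = 141.1, Σy = 48.48, Σxy = 1183.619, Σx² = 3380.63
Sxx = Σx² − (Σx)²/n = 3380.63 − 3318.201667 = 62.428333
Sxy = Σxy − (Σx)(Σy)/n = 1183.619 − 1140.088 = 43.531
b = Sxy/Sxx = 43.531/62.428333 = 0.697296
a = ȳ − b·x̄ = 8.08 − 0.697296·23.516667 = -8.318067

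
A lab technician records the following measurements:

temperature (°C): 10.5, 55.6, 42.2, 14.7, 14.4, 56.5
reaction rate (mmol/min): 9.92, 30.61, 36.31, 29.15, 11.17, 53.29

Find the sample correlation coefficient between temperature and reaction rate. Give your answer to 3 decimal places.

n = 6, Σx = 193.9, Σy = 170.45, Σxy = 6938.596, Σx² = 8598.15, Σy² = 6168.1101
Sxx = Σx² − (Σx)²/n = 8598.15 − 6266.201667 = 2331.948333
Sxy = Σxy − (Σx)(Σy)/n = 6938.596 − 5508.375833 = 1430.220167
Syy = Σy² − (Σy)²/n = 6168.1101 − 4842.200417 = 1325.909683
r = Sxy/√(Sxx·Syy) = 1430.220167/√(3091952.876200) = 1430.220167/1758.394972 = 0.813367

0.813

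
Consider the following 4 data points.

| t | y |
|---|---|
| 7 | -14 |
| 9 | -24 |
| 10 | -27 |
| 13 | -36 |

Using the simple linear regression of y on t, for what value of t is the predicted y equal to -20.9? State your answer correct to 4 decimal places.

n = 4, Σx = 39, Σy = -101, Σxy = -1052, Σx² = 399
Sxx = Σx² − (Σx)²/n = 399 − 380.25 = 18.75
Sxy = Σxy − (Σx)(Σy)/n = -1052 − (-984.75) = -67.25
b = Sxy/Sxx = -67.25/18.75 = -3.586667
a = ȳ − b·x̄ = -25.25 − (-3.586667)·9.75 = 9.72
Set a + b·x = -20.9: x = (-20.9 − 9.72) / (-3.586667) = 8.537175

8.5372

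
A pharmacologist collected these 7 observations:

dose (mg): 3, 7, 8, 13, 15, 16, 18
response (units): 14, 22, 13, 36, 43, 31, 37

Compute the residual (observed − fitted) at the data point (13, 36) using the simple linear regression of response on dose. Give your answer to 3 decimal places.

5.103

n = 7, Σx = 80, Σy = 196, Σxy = 2575, Σx² = 1096
Sxx = Σx² − (Σx)²/n = 1096 − 914.285714 = 181.714286
Sxy = Σxy − (Σx)(Σy)/n = 2575 − 2240 = 335
b = Sxy/Sxx = 335/181.714286 = 1.843553
a = ȳ − b·x̄ = 28 − 1.843553·11.428571 = 6.930818
ŷ(13) = 6.930818 + 1.843553·13 = 30.897013
residual = y − ŷ = 36 − 30.897013 = 5.102987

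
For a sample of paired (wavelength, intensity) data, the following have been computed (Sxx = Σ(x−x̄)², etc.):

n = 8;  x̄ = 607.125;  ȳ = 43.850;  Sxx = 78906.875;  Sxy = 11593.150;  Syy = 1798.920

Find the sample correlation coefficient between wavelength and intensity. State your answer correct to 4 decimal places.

r = Sxy/√(Sxx·Syy) = 11593.15/√(141947155.575) = 11593.15/11914.157779 = 0.973057

0.9731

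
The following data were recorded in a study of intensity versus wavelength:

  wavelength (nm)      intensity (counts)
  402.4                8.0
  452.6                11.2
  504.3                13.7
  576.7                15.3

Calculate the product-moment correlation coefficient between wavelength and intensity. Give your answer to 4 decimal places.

n = 4, Σx = 1936, Σy = 48.2, Σxy = 24020.74, Σx² = 953673.9, Σy² = 611.22
Sxx = Σx² − (Σx)²/n = 953673.9 − 937024 = 16649.9
Sxy = Σxy − (Σx)(Σy)/n = 24020.74 − 23328.8 = 691.94
Syy = Σy² − (Σy)²/n = 611.22 − 580.81 = 30.41
r = Sxy/√(Sxx·Syy) = 691.94/√(506323.459) = 691.94/711.564093 = 0.972421

0.9724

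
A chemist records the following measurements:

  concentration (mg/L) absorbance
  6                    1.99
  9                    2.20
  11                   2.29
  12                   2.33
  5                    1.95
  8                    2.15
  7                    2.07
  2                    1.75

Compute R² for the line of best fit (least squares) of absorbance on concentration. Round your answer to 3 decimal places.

0.990

n = 8, Σx = 60, Σy = 16.73, Σxy = 129.83, Σx² = 524, Σy² = 35.2455
Sxx = Σx² − (Σx)²/n = 524 − 450 = 74
Sxy = Σxy − (Σx)(Σy)/n = 129.83 − 125.475 = 4.355
Syy = Σy² − (Σy)²/n = 35.2455 − 34.986612 = 0.258887
R² = Sxy²/(Sxx·Syy) = (4.355)²/(74·0.258887) = 0.989996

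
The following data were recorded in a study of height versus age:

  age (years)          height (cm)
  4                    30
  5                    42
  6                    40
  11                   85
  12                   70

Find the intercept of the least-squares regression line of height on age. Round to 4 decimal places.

n = 5, Σx = 38, Σy = 267, Σxy = 2345, Σx² = 342
Sxx = Σx² − (Σx)²/n = 342 − 288.8 = 53.2
Sxy = Σxy − (Σx)(Σy)/n = 2345 − 2029.2 = 315.8
b = Sxy/Sxx = 315.8/53.2 = 5.936090
a = ȳ − b·x̄ = 53.4 − 5.936090·7.6 = 8.285714

8.2857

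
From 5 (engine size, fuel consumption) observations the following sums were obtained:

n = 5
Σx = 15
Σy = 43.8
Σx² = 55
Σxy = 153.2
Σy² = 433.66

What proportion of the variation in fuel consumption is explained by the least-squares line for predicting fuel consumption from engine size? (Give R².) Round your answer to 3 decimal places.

Sxx = Σx² − (Σx)²/n = 55 − 45 = 10
Sxy = Σxy − (Σx)(Σy)/n = 153.2 − 131.4 = 21.8
Syy = Σy² − (Σy)²/n = 433.66 − 383.688 = 49.972
R² = Sxy²/(Sxx·Syy) = (21.8)²/(10·49.972) = 0.951013

0.951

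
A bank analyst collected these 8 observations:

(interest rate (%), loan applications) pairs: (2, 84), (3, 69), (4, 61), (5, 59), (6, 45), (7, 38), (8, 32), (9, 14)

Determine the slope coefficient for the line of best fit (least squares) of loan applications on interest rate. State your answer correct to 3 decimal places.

-9.024

n = 8, Σx = 44, Σy = 402, Σxy = 1832, Σx² = 284
Sxx = Σx² − (Σx)²/n = 284 − 242 = 42
Sxy = Σxy − (Σx)(Σy)/n = 1832 − 2211 = -379
b = Sxy/Sxx = -379/42 = -9.023810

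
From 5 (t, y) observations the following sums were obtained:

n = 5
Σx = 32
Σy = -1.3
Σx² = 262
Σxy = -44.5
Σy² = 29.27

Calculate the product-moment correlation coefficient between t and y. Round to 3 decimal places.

-0.889

Sxx = Σx² − (Σx)²/n = 262 − 204.8 = 57.2
Sxy = Σxy − (Σx)(Σy)/n = -44.5 − (-8.32) = -36.18
Syy = Σy² − (Σy)²/n = 29.27 − 0.338 = 28.932
r = Sxy/√(Sxx·Syy) = -36.18/√(1654.9104) = -36.18/40.680590 = -0.889368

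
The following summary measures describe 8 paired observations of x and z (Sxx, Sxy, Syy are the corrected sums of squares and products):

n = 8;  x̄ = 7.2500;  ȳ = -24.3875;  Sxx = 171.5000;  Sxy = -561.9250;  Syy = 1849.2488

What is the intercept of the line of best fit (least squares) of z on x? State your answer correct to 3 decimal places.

b = Sxy/Sxx = -561.925/171.5 = -3.276531
a = ȳ − b·x̄ = -24.3875 − (-3.276531)·7.25 = -0.632653

-0.633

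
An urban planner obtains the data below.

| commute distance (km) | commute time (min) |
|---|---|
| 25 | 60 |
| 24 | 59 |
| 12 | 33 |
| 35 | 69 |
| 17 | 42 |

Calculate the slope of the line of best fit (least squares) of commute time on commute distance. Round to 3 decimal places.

1.629

n = 5, Σx = 113, Σy = 263, Σxy = 6441, Σx² = 2859
Sxx = Σx² − (Σx)²/n = 2859 − 2553.8 = 305.2
Sxy = Σxy − (Σx)(Σy)/n = 6441 − 5943.8 = 497.2
b = Sxy/Sxx = 497.2/305.2 = 1.629096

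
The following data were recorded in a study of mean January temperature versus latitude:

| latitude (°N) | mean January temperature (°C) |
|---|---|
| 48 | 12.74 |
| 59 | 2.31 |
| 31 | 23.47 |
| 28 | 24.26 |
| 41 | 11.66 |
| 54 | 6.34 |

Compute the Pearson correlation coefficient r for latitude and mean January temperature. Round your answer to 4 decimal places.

n = 6, Σx = 261, Σy = 80.78, Σxy = 2975.08, Σx² = 12127, Σy² = 1483.1834
Sxx = Σx² − (Σx)²/n = 12127 − 11353.5 = 773.5
Sxy = Σxy − (Σx)(Σy)/n = 2975.08 − 3513.93 = -538.85
Syy = Σy² − (Σy)²/n = 1483.1834 − 1087.568067 = 395.615333
r = Sxy/√(Sxx·Syy) = -538.85/√(306008.460333) = -538.85/553.180314 = -0.974095

-0.9741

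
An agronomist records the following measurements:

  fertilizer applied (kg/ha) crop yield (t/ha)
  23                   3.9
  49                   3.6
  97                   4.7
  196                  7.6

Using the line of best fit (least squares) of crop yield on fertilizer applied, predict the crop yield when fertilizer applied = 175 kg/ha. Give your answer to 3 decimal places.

6.893

n = 4, Σx = 365, Σy = 19.8, Σxy = 2211.6, Σx² = 50755
Sxx = Σx² − (Σx)²/n = 50755 − 33306.25 = 17448.75
Sxy = Σxy − (Σx)(Σy)/n = 2211.6 − 1806.75 = 404.85
b = Sxy/Sxx = 404.85/17448.75 = 0.023202
a = ȳ − b·x̄ = 4.95 − 0.023202·91.25 = 2.832796
ŷ(175) = a + b·175 = 2.832796 + 0.023202·175 = 6.893187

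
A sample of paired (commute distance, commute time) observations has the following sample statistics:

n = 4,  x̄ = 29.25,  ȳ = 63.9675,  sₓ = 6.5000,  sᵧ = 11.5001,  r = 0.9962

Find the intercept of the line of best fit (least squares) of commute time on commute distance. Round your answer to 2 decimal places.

b = r · sᵧ/sₓ = 0.9962 · 11.5001/6.5 = 1.762523
a = ȳ − b·x̄ = 63.9675 − 1.762523·29.25 = 12.413702

12.41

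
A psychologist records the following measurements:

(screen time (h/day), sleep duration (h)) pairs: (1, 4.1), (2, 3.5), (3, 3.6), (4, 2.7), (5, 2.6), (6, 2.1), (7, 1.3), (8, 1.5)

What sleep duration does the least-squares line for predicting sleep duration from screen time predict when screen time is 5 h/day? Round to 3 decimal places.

n = 8, Σx = 36, Σy = 21.4, Σxy = 79.4, Σx² = 204
Sxx = Σx² − (Σx)²/n = 204 − 162 = 42
Sxy = Σxy − (Σx)(Σy)/n = 79.4 − 96.3 = -16.9
b = Sxy/Sxx = -16.9/42 = -0.402381
a = ȳ − b·x̄ = 2.675 − (-0.402381)·4.5 = 4.485714
ŷ(5) = a + b·5 = 4.485714 + (-0.402381)·5 = 2.473810

2.474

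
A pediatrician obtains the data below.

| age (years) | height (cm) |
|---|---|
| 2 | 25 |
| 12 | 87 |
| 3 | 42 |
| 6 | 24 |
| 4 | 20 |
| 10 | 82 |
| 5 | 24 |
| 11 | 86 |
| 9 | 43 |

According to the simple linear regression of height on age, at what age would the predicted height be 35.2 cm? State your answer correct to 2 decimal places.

4.97

n = 9, Σx = 62, Σy = 433, Σxy = 3717, Σx² = 536
Sxx = Σx² − (Σx)²/n = 536 − 427.111111 = 108.888889
Sxy = Σxy − (Σx)(Σy)/n = 3717 − 2982.888889 = 734.111111
b = Sxy/Sxx = 734.111111/108.888889 = 6.741837
a = ȳ − b·x̄ = 48.111111 − 6.741837·6.888889 = 1.667347
Set a + b·x = 35.2: x = (35.2 − 1.667347) / 6.741837 = 4.973816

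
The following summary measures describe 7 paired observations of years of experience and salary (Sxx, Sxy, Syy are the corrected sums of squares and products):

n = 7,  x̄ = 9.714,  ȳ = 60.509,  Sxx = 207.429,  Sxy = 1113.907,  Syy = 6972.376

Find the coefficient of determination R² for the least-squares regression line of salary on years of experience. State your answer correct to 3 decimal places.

0.858

R² = Sxy²/(Sxx·Syy) = (1113.907)²/(207.429·6972.376) = 0.857922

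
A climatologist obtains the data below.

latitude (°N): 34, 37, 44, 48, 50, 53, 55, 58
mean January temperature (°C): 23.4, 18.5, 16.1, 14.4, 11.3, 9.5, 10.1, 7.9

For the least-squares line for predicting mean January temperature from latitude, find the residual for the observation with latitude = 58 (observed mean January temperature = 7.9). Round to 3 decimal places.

0.406

n = 8, Σx = 379, Σy = 111.2, Σxy = 4961.9, Σx² = 18463
Sxx = Σx² − (Σx)²/n = 18463 − 17955.125 = 507.875
Sxy = Σxy − (Σx)(Σy)/n = 4961.9 − 5268.1 = -306.2
b = Sxy/Sxx = -306.2/507.875 = -0.602904
a = ȳ − b·x̄ = 13.9 − (-0.602904)·47.375 = 42.462589
ŷ(58) = 42.462589 + (-0.602904)·58 = 7.494142
residual = y − ŷ = 7.9 − 7.494142 = 0.405858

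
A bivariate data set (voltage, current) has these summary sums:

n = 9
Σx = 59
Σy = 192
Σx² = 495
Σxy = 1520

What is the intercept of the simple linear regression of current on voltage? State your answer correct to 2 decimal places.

5.50

Sxx = Σx² − (Σx)²/n = 495 − 386.777778 = 108.222222
Sxy = Σxy − (Σx)(Σy)/n = 1520 − 1258.666667 = 261.333333
b = Sxy/Sxx = 261.333333/108.222222 = 2.414784
a = ȳ − b·x̄ = 21.333333 − 2.414784·6.555556 = 5.503080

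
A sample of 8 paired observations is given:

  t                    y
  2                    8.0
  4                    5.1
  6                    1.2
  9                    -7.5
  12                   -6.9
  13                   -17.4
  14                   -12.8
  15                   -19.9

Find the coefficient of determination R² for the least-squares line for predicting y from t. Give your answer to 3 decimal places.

0.927

n = 8, Σx = 75, Σy = -50.2, Σxy = -810.6, Σx² = 871, Σy² = 1057.92
Sxx = Σx² − (Σx)²/n = 871 − 703.125 = 167.875
Sxy = Σxy − (Σx)(Σy)/n = -810.6 − (-470.625) = -339.975
Syy = Σy² − (Σy)²/n = 1057.92 − 315.005 = 742.915
R² = Sxy²/(Sxx·Syy) = (-339.975)²/(167.875·742.915) = 0.926763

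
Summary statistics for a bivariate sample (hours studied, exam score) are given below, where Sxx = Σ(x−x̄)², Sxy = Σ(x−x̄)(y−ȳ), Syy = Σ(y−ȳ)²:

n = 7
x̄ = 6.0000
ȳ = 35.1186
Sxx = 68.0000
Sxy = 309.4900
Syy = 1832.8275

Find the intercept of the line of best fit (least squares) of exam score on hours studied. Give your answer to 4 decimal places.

b = Sxy/Sxx = 309.49/68 = 4.551324
a = ȳ − b·x̄ = 35.1186 − 4.551324·6 = 7.810659

7.8107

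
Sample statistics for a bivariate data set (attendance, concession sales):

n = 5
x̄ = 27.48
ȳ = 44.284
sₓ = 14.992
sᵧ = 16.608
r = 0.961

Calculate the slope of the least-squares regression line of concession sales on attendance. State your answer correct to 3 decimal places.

1.065

b = r · sᵧ/sₓ = 0.961 · 16.608/14.992 = 1.064587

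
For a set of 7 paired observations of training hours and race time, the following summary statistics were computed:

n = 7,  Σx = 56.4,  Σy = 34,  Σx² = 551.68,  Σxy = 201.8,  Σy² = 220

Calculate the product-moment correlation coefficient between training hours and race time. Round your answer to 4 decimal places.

-0.9877

Sxx = Σx² − (Σx)²/n = 551.68 − 454.422857 = 97.257143
Sxy = Σxy − (Σx)(Σy)/n = 201.8 − 273.942857 = -72.142857
Syy = Σy² − (Σy)²/n = 220 − 165.142857 = 54.857143
r = Sxy/√(Sxx·Syy) = -72.142857/√(5335.248980) = -72.142857/73.042789 = -0.987679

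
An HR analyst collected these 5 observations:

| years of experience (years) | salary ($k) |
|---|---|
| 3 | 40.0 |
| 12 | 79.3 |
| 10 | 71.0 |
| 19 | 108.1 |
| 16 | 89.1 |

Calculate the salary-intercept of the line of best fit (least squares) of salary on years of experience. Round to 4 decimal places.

28.6120

n = 5, Σx = 60, Σy = 387.5, Σxy = 5261.1, Σx² = 870
Sxx = Σx² − (Σx)²/n = 870 − 720 = 150
Sxy = Σxy − (Σx)(Σy)/n = 5261.1 − 4650 = 611.1
b = Sxy/Sxx = 611.1/150 = 4.074
a = ȳ − b·x̄ = 77.5 − 4.074·12 = 28.612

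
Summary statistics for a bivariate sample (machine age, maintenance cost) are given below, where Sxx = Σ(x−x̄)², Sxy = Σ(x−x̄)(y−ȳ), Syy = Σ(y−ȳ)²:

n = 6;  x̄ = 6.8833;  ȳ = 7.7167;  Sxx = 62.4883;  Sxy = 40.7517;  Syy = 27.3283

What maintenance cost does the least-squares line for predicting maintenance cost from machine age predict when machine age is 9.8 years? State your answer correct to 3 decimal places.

b = Sxy/Sxx = 40.7517/62.4883 = 0.652149
a = ȳ − b·x̄ = 7.7167 − 0.652149·6.8833 = 3.227761
ŷ(9.8) = a + b·9.8 = 3.227761 + 0.652149·9.8 = 9.618824

9.619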